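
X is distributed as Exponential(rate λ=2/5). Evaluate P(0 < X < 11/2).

P(0 < X < 11/2) = ∫_{0}^{11/2} f(x) dx
where f(x) = \frac{2 e^{- \frac{2 x}{5}}}{5}
= 1 - e^{- \frac{11}{5}}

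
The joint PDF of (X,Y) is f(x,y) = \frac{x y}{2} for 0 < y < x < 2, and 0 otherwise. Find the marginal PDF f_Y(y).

f_Y(y) = ∫_y^2 \frac{x y}{2} dx = - \frac{y^{3}}{4} + y
for 0 < y < 2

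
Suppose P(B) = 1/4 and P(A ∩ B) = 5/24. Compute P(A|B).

P(A|B) = P(A ∩ B) / P(B)
= (5/24) / (1/4)
= 5/6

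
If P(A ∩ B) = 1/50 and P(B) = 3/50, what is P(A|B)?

P(A|B) = P(A ∩ B) / P(B)
= (1/50) / (3/50)
= 1/3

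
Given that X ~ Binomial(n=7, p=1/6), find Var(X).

For X ~ Binomial(n=7, p=1/6):
Var(X) = \frac{35}{36}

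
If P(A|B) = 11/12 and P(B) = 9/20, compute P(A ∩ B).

By definition, P(A|B) = P(A ∩ B) / P(B)
So P(A ∩ B) = P(A|B) × P(B)
= 11/12 × 9/20
= 33/80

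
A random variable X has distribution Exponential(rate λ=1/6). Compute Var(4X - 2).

For X ~ Exponential(rate λ=1/6):
Var(X) = 36
Var(4X - 2) = (4)² × Var(X) = 16 × 36 = 576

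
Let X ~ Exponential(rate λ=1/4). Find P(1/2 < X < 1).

P(1/2 < X < 1) = ∫_{1/2}^{1} f(x) dx
where f(x) = \frac{e^{- \frac{x}{4}}}{4}
= - \frac{1}{e^{\frac{1}{4}}} + e^{- \frac{1}{8}}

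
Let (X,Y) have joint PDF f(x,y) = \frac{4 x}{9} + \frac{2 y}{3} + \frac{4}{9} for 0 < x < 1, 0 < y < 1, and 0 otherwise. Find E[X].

E[X] = ∫_0^1 ∫_0^1 x × f(x,y) dy dx
= ∫_0^1 ∫_0^1 x × (\frac{4 x}{9} + \frac{2 y}{3} + \frac{4}{9}) dy dx
= \frac{29}{54}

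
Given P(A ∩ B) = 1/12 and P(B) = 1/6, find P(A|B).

P(A|B) = P(A ∩ B) / P(B)
= (1/12) / (1/6)
= 1/2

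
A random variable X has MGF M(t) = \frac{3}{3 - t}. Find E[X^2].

To find E[X^2], compute M^(2)(0):
M^(1)(t) = \frac{3}{\left(3 - t\right)^{2}}
M^(2)(t) = \frac{6}{\left(3 - t\right)^{3}}
M^(2)(0) = \frac{2}{9}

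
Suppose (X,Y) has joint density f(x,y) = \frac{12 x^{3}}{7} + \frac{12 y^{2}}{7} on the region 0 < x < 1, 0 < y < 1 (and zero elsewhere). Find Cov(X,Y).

E[XY] = ∫∫ xy × f(x,y) dx dy = \frac{27}{70}
E[X] = \frac{22}{35}
E[Y] = \frac{9}{14}
Cov(X,Y) = E[XY] - E[X]E[Y] = - \frac{9}{490}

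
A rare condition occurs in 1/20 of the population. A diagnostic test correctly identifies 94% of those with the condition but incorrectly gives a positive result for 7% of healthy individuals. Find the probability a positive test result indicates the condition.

Let D = the rare event, + = positive/flagged.
P(D) = 1/20
P(+|D) = 94/100 = 47/50
P(+|D') = 7/100
P(+) = P(+|D)P(D) + P(+|D')P(D')
     = \frac{47}{50} × \frac{1}{20} + \frac{7}{100} × \frac{19}{20}
     = \frac{227}{2000}
P(D|+) = P(+|D)P(D)/P(+) = \frac{94}{227}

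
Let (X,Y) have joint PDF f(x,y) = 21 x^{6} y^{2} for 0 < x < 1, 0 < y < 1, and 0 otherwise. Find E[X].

E[X] = ∫_0^1 ∫_0^1 x × f(x,y) dy dx
= ∫_0^1 ∫_0^1 x × (21 x^{6} y^{2}) dy dx
= \frac{7}{8}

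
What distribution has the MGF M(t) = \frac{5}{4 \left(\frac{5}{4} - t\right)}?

The MGF M(t) = \frac{5}{4 \left(\frac{5}{4} - t\right)} is the standard form for the Exponential distribution.
Comparing with the known MGF formula identifies: Exponential(rate λ=5/4)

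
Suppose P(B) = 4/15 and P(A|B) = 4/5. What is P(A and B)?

By definition, P(A|B) = P(A ∩ B) / P(B)
So P(A ∩ B) = P(A|B) × P(B)
= 4/5 × 4/15
= 16/75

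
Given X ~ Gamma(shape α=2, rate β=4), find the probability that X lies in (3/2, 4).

P(3/2 < X < 4) = ∫_{3/2}^{4} f(x) dx
where f(x) = 16 x e^{- 4 x}
= \frac{-17 + 7 e^{10}}{e^{16}}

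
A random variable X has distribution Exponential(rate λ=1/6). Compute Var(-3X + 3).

For X ~ Exponential(rate λ=1/6):
Var(X) = 36
Var(-3X + 3) = (-3)² × Var(X) = 9 × 36 = 324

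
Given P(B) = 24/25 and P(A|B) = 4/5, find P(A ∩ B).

By definition, P(A|B) = P(A ∩ B) / P(B)
So P(A ∩ B) = P(A|B) × P(B)
= 4/5 × 24/25
= 96/125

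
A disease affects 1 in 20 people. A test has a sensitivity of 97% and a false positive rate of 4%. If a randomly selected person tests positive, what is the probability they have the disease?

Let D = the rare event, + = positive/flagged.
P(D) = 1/20
P(+|D) = 97/100
P(+|D') = 4/100 = 1/25
P(+) = P(+|D)P(D) + P(+|D')P(D')
     = \frac{97}{100} × \frac{1}{20} + \frac{1}{25} × \frac{19}{20}
     = \frac{173}{2000}
P(D|+) = P(+|D)P(D)/P(+) = \frac{97}{173}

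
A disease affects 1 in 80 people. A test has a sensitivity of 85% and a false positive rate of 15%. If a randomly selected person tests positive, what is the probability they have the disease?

Let D = the rare event, + = positive/flagged.
P(D) = 1/80
P(+|D) = 85/100 = 17/20
P(+|D') = 15/100 = 3/20
P(+) = P(+|D)P(D) + P(+|D')P(D')
     = \frac{17}{20} × \frac{1}{80} + \frac{3}{20} × \frac{79}{80}
     = \frac{127}{800}
P(D|+) = P(+|D)P(D)/P(+) = \frac{17}{254}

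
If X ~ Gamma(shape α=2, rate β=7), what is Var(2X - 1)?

For X ~ Gamma(shape α=2, rate β=7):
Var(X) = \frac{2}{49}
Var(2X - 1) = (2)² × Var(X) = 4 × \frac{2}{49} = \frac{8}{49}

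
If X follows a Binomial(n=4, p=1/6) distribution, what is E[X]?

For X ~ Binomial(n=4, p=1/6), the expected value is:
E[X] = \frac{2}{3}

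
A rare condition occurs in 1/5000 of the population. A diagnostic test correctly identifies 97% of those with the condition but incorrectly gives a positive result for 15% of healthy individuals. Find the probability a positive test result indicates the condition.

Let D = the rare event, + = positive/flagged.
P(D) = 1/5000
P(+|D) = 97/100
P(+|D') = 15/100 = 3/20
P(+) = P(+|D)P(D) + P(+|D')P(D')
     = \frac{97}{100} × \frac{1}{5000} + \frac{3}{20} × \frac{4999}{5000}
     = \frac{37541}{250000}
P(D|+) = P(+|D)P(D)/P(+) = \frac{97}{75082}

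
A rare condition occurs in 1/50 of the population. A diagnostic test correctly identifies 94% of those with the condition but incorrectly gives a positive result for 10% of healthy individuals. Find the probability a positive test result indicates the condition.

Let D = the rare event, + = positive/flagged.
P(D) = 1/50
P(+|D) = 94/100 = 47/50
P(+|D') = 10/100 = 1/10
P(+) = P(+|D)P(D) + P(+|D')P(D')
     = \frac{47}{50} × \frac{1}{50} + \frac{1}{10} × \frac{49}{50}
     = \frac{73}{625}
P(D|+) = P(+|D)P(D)/P(+) = \frac{47}{292}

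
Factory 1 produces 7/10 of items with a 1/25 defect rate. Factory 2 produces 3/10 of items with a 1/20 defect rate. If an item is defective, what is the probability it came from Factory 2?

Using Bayes' theorem:
P(F1) = 7/10, P(D|F1) = 1/25
P(F2) = 3/10, P(D|F2) = 1/20
P(D) = P(D|F1)P(F1) + P(D|F2)P(F2)
     = \frac{43}{1000}
P(F2|D) = P(D|F2)P(F2) / P(D)
= \frac{15}{43}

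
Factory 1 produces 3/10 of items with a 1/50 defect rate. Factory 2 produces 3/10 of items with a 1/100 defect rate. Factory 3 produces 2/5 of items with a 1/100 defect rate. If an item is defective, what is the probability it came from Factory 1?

Using Bayes' theorem:
P(F1) = 3/10, P(D|F1) = 1/50
P(F2) = 3/10, P(D|F2) = 1/100
P(F3) = 2/5, P(D|F3) = 1/100
P(D) = P(D|F1)P(F1) + P(D|F2)P(F2) + P(D|F3)P(F3)
     = \frac{13}{1000}
P(F1|D) = P(D|F1)P(F1) / P(D)
= \frac{6}{13}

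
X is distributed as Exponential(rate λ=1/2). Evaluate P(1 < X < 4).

P(1 < X < 4) = ∫_{1}^{4} f(x) dx
where f(x) = \frac{e^{- \frac{x}{2}}}{2}
= - \frac{1}{e^{2}} + e^{- \frac{1}{2}}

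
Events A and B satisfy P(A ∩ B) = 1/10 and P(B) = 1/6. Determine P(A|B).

P(A|B) = P(A ∩ B) / P(B)
= (1/10) / (1/6)
= 3/5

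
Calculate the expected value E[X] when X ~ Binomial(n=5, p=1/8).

For X ~ Binomial(n=5, p=1/8), the expected value is:
E[X] = \frac{5}{8}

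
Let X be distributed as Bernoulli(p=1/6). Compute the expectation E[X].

For X ~ Bernoulli(p=1/6), the expected value is:
E[X] = \frac{1}{6}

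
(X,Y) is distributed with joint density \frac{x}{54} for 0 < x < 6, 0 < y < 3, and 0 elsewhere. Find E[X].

f_X(x) = ∫_0^3 \frac{x}{54} dy = \frac{x}{18}
E[X] = ∫_0^6 x × (\frac{x}{18}) dx = 4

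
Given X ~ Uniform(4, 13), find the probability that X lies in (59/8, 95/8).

P(59/8 < X < 95/8) = ∫_{59/8}^{95/8} f(x) dx
where f(x) = \frac{1}{9}
= \frac{1}{2}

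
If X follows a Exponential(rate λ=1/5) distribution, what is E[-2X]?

For X ~ Exponential(rate λ=1/5):
E[X] = 5
E[-2X] = -2 × E[X] + 0 = -10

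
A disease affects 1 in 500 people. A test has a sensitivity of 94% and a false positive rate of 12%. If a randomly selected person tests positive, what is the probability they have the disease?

Let D = the rare event, + = positive/flagged.
P(D) = 1/500
P(+|D) = 94/100 = 47/50
P(+|D') = 12/100 = 3/25
P(+) = P(+|D)P(D) + P(+|D')P(D')
     = \frac{47}{50} × \frac{1}{500} + \frac{3}{25} × \frac{499}{500}
     = \frac{3041}{25000}
P(D|+) = P(+|D)P(D)/P(+) = \frac{47}{3041}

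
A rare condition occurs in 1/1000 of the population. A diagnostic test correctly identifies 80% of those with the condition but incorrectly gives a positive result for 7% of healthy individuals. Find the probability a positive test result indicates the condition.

Let D = the rare event, + = positive/flagged.
P(D) = 1/1000
P(+|D) = 80/100 = 4/5
P(+|D') = 7/100
P(+) = P(+|D)P(D) + P(+|D')P(D')
     = \frac{4}{5} × \frac{1}{1000} + \frac{7}{100} × \frac{999}{1000}
     = \frac{7073}{100000}
P(D|+) = P(+|D)P(D)/P(+) = \frac{80}{7073}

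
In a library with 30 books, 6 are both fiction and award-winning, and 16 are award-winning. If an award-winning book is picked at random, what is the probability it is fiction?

P(A ∩ B) = 6/30 = 1/5
P(B) = 16/30 = 8/15
P(A|B) = P(A ∩ B) / P(B) = (1/5) / (8/15) = 3/8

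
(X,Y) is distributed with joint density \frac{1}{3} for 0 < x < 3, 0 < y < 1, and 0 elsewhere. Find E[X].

f_X(x) = ∫_0^1 \frac{1}{3} dy = \frac{1}{3}
E[X] = ∫_0^3 x × (\frac{1}{3}) dx = \frac{3}{2}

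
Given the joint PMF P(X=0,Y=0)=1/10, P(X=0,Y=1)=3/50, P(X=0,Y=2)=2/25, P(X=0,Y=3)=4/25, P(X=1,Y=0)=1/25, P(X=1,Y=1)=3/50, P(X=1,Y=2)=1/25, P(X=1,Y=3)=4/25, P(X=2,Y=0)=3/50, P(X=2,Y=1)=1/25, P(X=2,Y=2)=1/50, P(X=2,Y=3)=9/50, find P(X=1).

P(X=1) = P(X=1,Y=0) + P(X=1,Y=1) + P(X=1,Y=2) + P(X=1,Y=3)
= 1/25 + 3/50 + 1/25 + 4/25
= 3/10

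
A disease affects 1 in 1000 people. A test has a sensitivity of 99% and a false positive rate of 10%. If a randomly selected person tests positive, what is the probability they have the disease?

Let D = the rare event, + = positive/flagged.
P(D) = 1/1000
P(+|D) = 99/100
P(+|D') = 10/100 = 1/10
P(+) = P(+|D)P(D) + P(+|D')P(D')
     = \frac{99}{100} × \frac{1}{1000} + \frac{1}{10} × \frac{999}{1000}
     = \frac{10089}{100000}
P(D|+) = P(+|D)P(D)/P(+) = \frac{11}{1121}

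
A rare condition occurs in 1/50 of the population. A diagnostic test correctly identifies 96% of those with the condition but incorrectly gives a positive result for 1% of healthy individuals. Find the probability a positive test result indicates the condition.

Let D = the rare event, + = positive/flagged.
P(D) = 1/50
P(+|D) = 96/100 = 24/25
P(+|D') = 1/100
P(+) = P(+|D)P(D) + P(+|D')P(D')
     = \frac{24}{25} × \frac{1}{50} + \frac{1}{100} × \frac{49}{50}
     = \frac{29}{1000}
P(D|+) = P(+|D)P(D)/P(+) = \frac{96}{145}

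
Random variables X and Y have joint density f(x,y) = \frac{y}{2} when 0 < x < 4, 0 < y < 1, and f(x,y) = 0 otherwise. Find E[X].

f_X(x) = ∫_0^1 \frac{y}{2} dy = \frac{1}{4}
E[X] = ∫_0^4 x × (\frac{1}{4}) dx = 2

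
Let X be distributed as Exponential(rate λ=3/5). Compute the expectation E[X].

For X ~ Exponential(rate λ=3/5), the expected value is:
E[X] = \frac{5}{3}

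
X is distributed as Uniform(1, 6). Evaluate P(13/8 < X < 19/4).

P(13/8 < X < 19/4) = ∫_{13/8}^{19/4} f(x) dx
where f(x) = \frac{1}{5}
= \frac{5}{8}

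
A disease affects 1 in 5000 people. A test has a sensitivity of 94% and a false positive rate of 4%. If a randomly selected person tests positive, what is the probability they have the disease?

Let D = the rare event, + = positive/flagged.
P(D) = 1/5000
P(+|D) = 94/100 = 47/50
P(+|D') = 4/100 = 1/25
P(+) = P(+|D)P(D) + P(+|D')P(D')
     = \frac{47}{50} × \frac{1}{5000} + \frac{1}{25} × \frac{4999}{5000}
     = \frac{2009}{50000}
P(D|+) = P(+|D)P(D)/P(+) = \frac{47}{10045}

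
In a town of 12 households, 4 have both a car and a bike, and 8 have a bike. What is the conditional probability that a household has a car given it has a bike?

P(A ∩ B) = 4/12 = 1/3
P(B) = 8/12 = 2/3
P(A|B) = P(A ∩ B) / P(B) = (1/3) / (2/3) = 1/2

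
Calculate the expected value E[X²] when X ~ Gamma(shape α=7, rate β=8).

Using the identity E[X²] = Var(X) + (E[X])²:
E[X] = \frac{7}{8}
Var(X) = \frac{7}{64}
E[X²] = \frac{7}{64} + (\frac{7}{8})²
= \frac{7}{8}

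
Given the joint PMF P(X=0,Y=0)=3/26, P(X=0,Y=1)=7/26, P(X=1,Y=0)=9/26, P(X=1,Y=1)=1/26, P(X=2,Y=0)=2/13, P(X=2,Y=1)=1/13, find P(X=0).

P(X=0) = P(X=0,Y=0) + P(X=0,Y=1)
= 3/26 + 7/26
= 5/13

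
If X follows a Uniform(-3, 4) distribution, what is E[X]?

For X ~ Uniform(-3, 4), the expected value is:
E[X] = \frac{1}{2}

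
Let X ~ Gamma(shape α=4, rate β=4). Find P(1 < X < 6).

P(1 < X < 6) = ∫_{1}^{6} f(x) dx
where f(x) = \frac{128 x^{3} e^{- 4 x}}{3}
= \frac{-7851 + 71 e^{20}}{3 e^{24}}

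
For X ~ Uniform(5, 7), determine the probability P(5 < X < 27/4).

P(5 < X < 27/4) = ∫_{5}^{27/4} f(x) dx
where f(x) = \frac{1}{2}
= \frac{7}{8}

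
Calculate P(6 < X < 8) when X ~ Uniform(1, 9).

P(6 < X < 8) = ∫_{6}^{8} f(x) dx
where f(x) = \frac{1}{8}
= \frac{1}{4}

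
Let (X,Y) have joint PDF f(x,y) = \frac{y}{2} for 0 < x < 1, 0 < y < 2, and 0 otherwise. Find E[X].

f_X(x) = ∫_0^2 \frac{y}{2} dy = 1
E[X] = ∫_0^1 x × (1) dx = \frac{1}{2}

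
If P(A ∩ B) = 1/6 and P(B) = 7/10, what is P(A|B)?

P(A|B) = P(A ∩ B) / P(B)
= (1/6) / (7/10)
= 5/21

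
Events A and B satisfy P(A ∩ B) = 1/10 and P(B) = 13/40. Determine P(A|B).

P(A|B) = P(A ∩ B) / P(B)
= (1/10) / (13/40)
= 4/13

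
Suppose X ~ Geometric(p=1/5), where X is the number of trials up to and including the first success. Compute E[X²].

Using the identity E[X²] = Var(X) + (E[X])²:
E[X] = 5
Var(X) = 20
E[X²] = 20 + (5)²
= 45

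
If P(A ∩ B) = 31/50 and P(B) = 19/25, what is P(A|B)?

P(A|B) = P(A ∩ B) / P(B)
= (31/50) / (19/25)
= 31/38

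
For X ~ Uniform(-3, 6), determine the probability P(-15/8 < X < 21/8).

P(-15/8 < X < 21/8) = ∫_{-15/8}^{21/8} f(x) dx
where f(x) = \frac{1}{9}
= \frac{1}{2}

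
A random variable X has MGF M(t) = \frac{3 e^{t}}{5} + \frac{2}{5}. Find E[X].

To find E[X], compute M^(1)(0):
M^(1)(t) = \frac{3 e^{t}}{5}
M^(1)(0) = \frac{3}{5}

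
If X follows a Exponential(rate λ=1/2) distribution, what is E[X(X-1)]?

E[X(X-1)] = E[X² - X] = E[X²] - E[X]
E[X] = 2
E[X²] = Var(X) + (E[X])² = 4 + (2)² = 8
E[X(X-1)] = 8 - 2 = 6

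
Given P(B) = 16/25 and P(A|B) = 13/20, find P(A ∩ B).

By definition, P(A|B) = P(A ∩ B) / P(B)
So P(A ∩ B) = P(A|B) × P(B)
= 13/20 × 16/25
= 52/125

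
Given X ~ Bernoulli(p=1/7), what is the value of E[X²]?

Using the identity E[X²] = Var(X) + (E[X])²:
E[X] = \frac{1}{7}
Var(X) = \frac{6}{49}
E[X²] = \frac{6}{49} + (\frac{1}{7})²
= \frac{1}{7}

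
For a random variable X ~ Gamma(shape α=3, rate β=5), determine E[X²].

Using the identity E[X²] = Var(X) + (E[X])²:
E[X] = \frac{3}{5}
Var(X) = \frac{3}{25}
E[X²] = \frac{3}{25} + (\frac{3}{5})²
= \frac{12}{25}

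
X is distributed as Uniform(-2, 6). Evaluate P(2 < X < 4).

P(2 < X < 4) = ∫_{2}^{4} f(x) dx
where f(x) = \frac{1}{8}
= \frac{1}{4}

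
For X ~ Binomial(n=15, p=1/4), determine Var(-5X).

For X ~ Binomial(n=15, p=1/4):
Var(X) = \frac{45}{16}
Var(-5X) = (-5)² × Var(X) = 25 × \frac{45}{16} = \frac{1125}{16}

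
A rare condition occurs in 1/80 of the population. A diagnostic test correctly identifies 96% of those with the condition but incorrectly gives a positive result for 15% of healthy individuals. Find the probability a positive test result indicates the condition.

Let D = the rare event, + = positive/flagged.
P(D) = 1/80
P(+|D) = 96/100 = 24/25
P(+|D') = 15/100 = 3/20
P(+) = P(+|D)P(D) + P(+|D')P(D')
     = \frac{24}{25} × \frac{1}{80} + \frac{3}{20} × \frac{79}{80}
     = \frac{1281}{8000}
P(D|+) = P(+|D)P(D)/P(+) = \frac{32}{427}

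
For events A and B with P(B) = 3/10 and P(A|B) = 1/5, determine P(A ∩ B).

By definition, P(A|B) = P(A ∩ B) / P(B)
So P(A ∩ B) = P(A|B) × P(B)
= 1/5 × 3/10
= 3/50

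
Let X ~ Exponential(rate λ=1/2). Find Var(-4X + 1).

For X ~ Exponential(rate λ=1/2):
Var(X) = 4
Var(-4X + 1) = (-4)² × Var(X) = 16 × 4 = 64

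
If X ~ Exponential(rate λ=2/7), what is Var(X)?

For X ~ Exponential(rate λ=2/7):
Var(X) = \frac{49}{4}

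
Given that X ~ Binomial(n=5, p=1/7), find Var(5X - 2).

For X ~ Binomial(n=5, p=1/7):
Var(X) = \frac{30}{49}
Var(5X - 2) = (5)² × Var(X) = 25 × \frac{30}{49} = \frac{750}{49}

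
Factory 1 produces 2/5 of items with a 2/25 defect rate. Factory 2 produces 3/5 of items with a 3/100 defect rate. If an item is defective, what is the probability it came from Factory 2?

Using Bayes' theorem:
P(F1) = 2/5, P(D|F1) = 2/25
P(F2) = 3/5, P(D|F2) = 3/100
P(D) = P(D|F1)P(F1) + P(D|F2)P(F2)
     = \frac{1}{20}
P(F2|D) = P(D|F2)P(F2) / P(D)
= \frac{9}{25}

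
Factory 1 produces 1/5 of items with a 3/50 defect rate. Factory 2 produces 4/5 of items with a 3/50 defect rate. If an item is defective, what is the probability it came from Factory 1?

Using Bayes' theorem:
P(F1) = 1/5, P(D|F1) = 3/50
P(F2) = 4/5, P(D|F2) = 3/50
P(D) = P(D|F1)P(F1) + P(D|F2)P(F2)
     = \frac{3}{50}
P(F1|D) = P(D|F1)P(F1) / P(D)
= \frac{1}{5}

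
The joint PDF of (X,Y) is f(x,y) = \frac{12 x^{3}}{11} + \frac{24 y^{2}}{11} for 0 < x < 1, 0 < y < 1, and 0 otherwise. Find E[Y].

E[Y] = ∫_0^1 ∫_0^1 y × f(x,y) dx dy
= \frac{15}{22}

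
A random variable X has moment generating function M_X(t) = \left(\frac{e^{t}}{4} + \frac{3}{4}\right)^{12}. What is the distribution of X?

The MGF M(t) = \left(\frac{e^{t}}{4} + \frac{3}{4}\right)^{12} is the standard form for the Binomial distribution.
Comparing with the known MGF formula identifies: Binomial(n=12, p=1/4)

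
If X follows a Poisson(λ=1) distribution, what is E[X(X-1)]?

E[X(X-1)] = E[X² - X] = E[X²] - E[X]
E[X] = 1
E[X²] = Var(X) + (E[X])² = 1 + (1)² = 2
E[X(X-1)] = 2 - 1 = 1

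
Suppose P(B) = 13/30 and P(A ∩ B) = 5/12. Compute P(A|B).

P(A|B) = P(A ∩ B) / P(B)
= (5/12) / (13/30)
= 25/26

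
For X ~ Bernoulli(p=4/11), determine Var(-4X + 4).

For X ~ Bernoulli(p=4/11):
Var(X) = \frac{28}{121}
Var(-4X + 4) = (-4)² × Var(X) = 16 × \frac{28}{121} = \frac{448}{121}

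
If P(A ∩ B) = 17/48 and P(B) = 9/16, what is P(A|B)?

P(A|B) = P(A ∩ B) / P(B)
= (17/48) / (9/16)
= 17/27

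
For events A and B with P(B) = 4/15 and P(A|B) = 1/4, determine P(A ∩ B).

By definition, P(A|B) = P(A ∩ B) / P(B)
So P(A ∩ B) = P(A|B) × P(B)
= 1/4 × 4/15
= 1/15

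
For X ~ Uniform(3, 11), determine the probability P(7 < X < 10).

P(7 < X < 10) = ∫_{7}^{10} f(x) dx
where f(x) = \frac{1}{8}
= \frac{3}{8}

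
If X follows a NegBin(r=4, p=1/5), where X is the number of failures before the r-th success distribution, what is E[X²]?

Using the identity E[X²] = Var(X) + (E[X])²:
E[X] = 16
Var(X) = 80
E[X²] = 80 + (16)²
= 336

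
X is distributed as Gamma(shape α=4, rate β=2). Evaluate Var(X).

For X ~ Gamma(shape α=4, rate β=2):
Var(X) = 1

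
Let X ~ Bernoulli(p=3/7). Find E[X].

For X ~ Bernoulli(p=3/7), the expected value is:
E[X] = \frac{3}{7}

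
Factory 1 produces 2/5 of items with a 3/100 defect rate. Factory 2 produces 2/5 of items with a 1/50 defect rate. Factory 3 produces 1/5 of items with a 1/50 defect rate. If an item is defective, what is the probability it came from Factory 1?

Using Bayes' theorem:
P(F1) = 2/5, P(D|F1) = 3/100
P(F2) = 2/5, P(D|F2) = 1/50
P(F3) = 1/5, P(D|F3) = 1/50
P(D) = P(D|F1)P(F1) + P(D|F2)P(F2) + P(D|F3)P(F3)
     = \frac{3}{125}
P(F1|D) = P(D|F1)P(F1) / P(D)
= \frac{1}{2}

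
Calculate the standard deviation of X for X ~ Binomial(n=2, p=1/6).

For X ~ Binomial(n=2, p=1/6):
Var(X) = \frac{5}{18}
SD(X) = √(Var(X)) = √(\frac{5}{18}) = \frac{\sqrt{10}}{6}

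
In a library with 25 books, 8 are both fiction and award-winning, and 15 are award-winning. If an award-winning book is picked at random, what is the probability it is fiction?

P(A ∩ B) = 8/25
P(B) = 15/25 = 3/5
P(A|B) = P(A ∩ B) / P(B) = (8/25) / (3/5) = 8/15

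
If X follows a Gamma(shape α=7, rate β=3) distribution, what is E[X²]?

Using the identity E[X²] = Var(X) + (E[X])²:
E[X] = \frac{7}{3}
Var(X) = \frac{7}{9}
E[X²] = \frac{7}{9} + (\frac{7}{3})²
= \frac{56}{9}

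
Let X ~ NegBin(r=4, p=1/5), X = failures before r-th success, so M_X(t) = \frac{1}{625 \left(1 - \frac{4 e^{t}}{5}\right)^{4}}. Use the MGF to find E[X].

To find E[X], compute M^(1)(0):
M^(1)(t) = \frac{16 e^{t}}{3125 \left(1 - \frac{4 e^{t}}{5}\right)^{5}}
M^(1)(0) = 16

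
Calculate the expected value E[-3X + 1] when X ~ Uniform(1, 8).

For X ~ Uniform(1, 8):
E[X] = \frac{9}{2}
E[-3X + 1] = -3 × E[X] + 1 = - \frac{25}{2}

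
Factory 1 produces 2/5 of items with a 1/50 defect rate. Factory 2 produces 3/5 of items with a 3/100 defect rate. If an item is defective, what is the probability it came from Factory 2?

Using Bayes' theorem:
P(F1) = 2/5, P(D|F1) = 1/50
P(F2) = 3/5, P(D|F2) = 3/100
P(D) = P(D|F1)P(F1) + P(D|F2)P(F2)
     = \frac{13}{500}
P(F2|D) = P(D|F2)P(F2) / P(D)
= \frac{9}{13}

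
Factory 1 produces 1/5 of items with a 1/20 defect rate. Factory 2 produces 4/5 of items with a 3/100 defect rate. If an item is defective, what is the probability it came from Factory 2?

Using Bayes' theorem:
P(F1) = 1/5, P(D|F1) = 1/20
P(F2) = 4/5, P(D|F2) = 3/100
P(D) = P(D|F1)P(F1) + P(D|F2)P(F2)
     = \frac{17}{500}
P(F2|D) = P(D|F2)P(F2) / P(D)
= \frac{12}{17}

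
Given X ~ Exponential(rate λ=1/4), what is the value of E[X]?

For X ~ Exponential(rate λ=1/4), the expected value is:
E[X] = 4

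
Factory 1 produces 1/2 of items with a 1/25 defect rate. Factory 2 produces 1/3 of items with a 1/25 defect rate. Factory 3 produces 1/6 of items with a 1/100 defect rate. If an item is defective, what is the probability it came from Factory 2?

Using Bayes' theorem:
P(F1) = 1/2, P(D|F1) = 1/25
P(F2) = 1/3, P(D|F2) = 1/25
P(F3) = 1/6, P(D|F3) = 1/100
P(D) = P(D|F1)P(F1) + P(D|F2)P(F2) + P(D|F3)P(F3)
     = \frac{7}{200}
P(F2|D) = P(D|F2)P(F2) / P(D)
= \frac{8}{21}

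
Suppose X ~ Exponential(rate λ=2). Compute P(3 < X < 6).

P(3 < X < 6) = ∫_{3}^{6} f(x) dx
where f(x) = 2 e^{- 2 x}
= - \frac{1 - e^{6}}{e^{12}}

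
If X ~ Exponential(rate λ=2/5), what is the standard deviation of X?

For X ~ Exponential(rate λ=2/5):
Var(X) = \frac{25}{4}
SD(X) = √(Var(X)) = √(\frac{25}{4}) = \frac{5}{2}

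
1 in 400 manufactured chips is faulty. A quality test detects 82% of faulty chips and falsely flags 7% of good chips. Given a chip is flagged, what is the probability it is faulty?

Let D = the rare event, + = positive/flagged.
P(D) = 1/400
P(+|D) = 82/100 = 41/50
P(+|D') = 7/100
P(+) = P(+|D)P(D) + P(+|D')P(D')
     = \frac{41}{50} × \frac{1}{400} + \frac{7}{100} × \frac{399}{400}
     = \frac{23}{320}
P(D|+) = P(+|D)P(D)/P(+) = \frac{82}{2875}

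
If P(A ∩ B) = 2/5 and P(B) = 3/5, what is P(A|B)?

P(A|B) = P(A ∩ B) / P(B)
= (2/5) / (3/5)
= 2/3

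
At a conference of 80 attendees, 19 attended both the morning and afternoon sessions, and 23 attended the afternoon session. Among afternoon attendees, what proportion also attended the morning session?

P(A ∩ B) = 19/80
P(B) = 23/80
P(A|B) = P(A ∩ B) / P(B) = (19/80) / (23/80) = 19/23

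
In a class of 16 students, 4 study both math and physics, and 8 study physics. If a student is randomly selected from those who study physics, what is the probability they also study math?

P(A ∩ B) = 4/16 = 1/4
P(B) = 8/16 = 1/2
P(A|B) = P(A ∩ B) / P(B) = (1/4) / (1/2) = 1/2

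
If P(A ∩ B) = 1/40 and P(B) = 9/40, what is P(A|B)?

P(A|B) = P(A ∩ B) / P(B)
= (1/40) / (9/40)
= 1/9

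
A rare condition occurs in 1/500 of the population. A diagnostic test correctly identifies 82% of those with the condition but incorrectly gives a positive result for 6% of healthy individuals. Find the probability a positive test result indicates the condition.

Let D = the rare event, + = positive/flagged.
P(D) = 1/500
P(+|D) = 82/100 = 41/50
P(+|D') = 6/100 = 3/50
P(+) = P(+|D)P(D) + P(+|D')P(D')
     = \frac{41}{50} × \frac{1}{500} + \frac{3}{50} × \frac{499}{500}
     = \frac{769}{12500}
P(D|+) = P(+|D)P(D)/P(+) = \frac{41}{1538}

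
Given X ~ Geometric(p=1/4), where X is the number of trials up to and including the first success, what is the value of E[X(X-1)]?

E[X(X-1)] = E[X² - X] = E[X²] - E[X]
E[X] = 4
E[X²] = Var(X) + (E[X])² = 12 + (4)² = 28
E[X(X-1)] = 28 - 4 = 24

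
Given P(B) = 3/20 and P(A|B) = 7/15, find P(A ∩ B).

By definition, P(A|B) = P(A ∩ B) / P(B)
So P(A ∩ B) = P(A|B) × P(B)
= 7/15 × 3/20
= 7/100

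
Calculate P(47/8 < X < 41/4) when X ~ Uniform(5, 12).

P(47/8 < X < 41/4) = ∫_{47/8}^{41/4} f(x) dx
where f(x) = \frac{1}{7}
= \frac{5}{8}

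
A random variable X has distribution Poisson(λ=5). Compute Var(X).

For X ~ Poisson(λ=5):
Var(X) = 5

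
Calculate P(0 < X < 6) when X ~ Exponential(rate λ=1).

P(0 < X < 6) = ∫_{0}^{6} f(x) dx
where f(x) = e^{- x}
= 1 - e^{-6}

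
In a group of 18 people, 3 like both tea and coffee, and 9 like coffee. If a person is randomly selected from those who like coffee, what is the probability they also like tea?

P(A ∩ B) = 3/18 = 1/6
P(B) = 9/18 = 1/2
P(A|B) = P(A ∩ B) / P(B) = (1/6) / (1/2) = 1/3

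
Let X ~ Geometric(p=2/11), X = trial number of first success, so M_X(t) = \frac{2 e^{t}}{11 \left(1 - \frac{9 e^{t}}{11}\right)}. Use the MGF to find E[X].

To find E[X], compute M^(1)(0):
M^(1)(t) = \frac{2 e^{t}}{11 \left(1 - \frac{9 e^{t}}{11}\right)} + \frac{18 e^{2 t}}{121 \left(1 - \frac{9 e^{t}}{11}\right)^{2}}
M^(1)(0) = \frac{11}{2}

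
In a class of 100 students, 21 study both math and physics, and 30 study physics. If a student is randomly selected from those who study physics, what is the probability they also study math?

P(A ∩ B) = 21/100
P(B) = 30/100 = 3/10
P(A|B) = P(A ∩ B) / P(B) = (21/100) / (3/10) = 7/10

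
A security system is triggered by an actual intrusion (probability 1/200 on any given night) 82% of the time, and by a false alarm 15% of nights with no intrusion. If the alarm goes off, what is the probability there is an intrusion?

Let D = the rare event, + = positive/flagged.
P(D) = 1/200
P(+|D) = 82/100 = 41/50
P(+|D') = 15/100 = 3/20
P(+) = P(+|D)P(D) + P(+|D')P(D')
     = \frac{41}{50} × \frac{1}{200} + \frac{3}{20} × \frac{199}{200}
     = \frac{3067}{20000}
P(D|+) = P(+|D)P(D)/P(+) = \frac{82}{3067}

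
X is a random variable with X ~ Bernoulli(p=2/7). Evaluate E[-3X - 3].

For X ~ Bernoulli(p=2/7):
E[X] = \frac{2}{7}
E[-3X - 3] = -3 × E[X] - 3 = - \frac{27}{7}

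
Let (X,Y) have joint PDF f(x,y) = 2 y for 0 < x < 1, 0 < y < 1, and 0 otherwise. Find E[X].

f_X(x) = ∫_0^1 2 y dy = 1
E[X] = ∫_0^1 x × (1) dx = \frac{1}{2}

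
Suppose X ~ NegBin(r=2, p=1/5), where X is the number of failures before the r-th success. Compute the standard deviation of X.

For X ~ NegBin(r=2, p=1/5), where X is the number of failures before the r-th success:
Var(X) = 40
SD(X) = √(Var(X)) = √(40) = 2 \sqrt{10}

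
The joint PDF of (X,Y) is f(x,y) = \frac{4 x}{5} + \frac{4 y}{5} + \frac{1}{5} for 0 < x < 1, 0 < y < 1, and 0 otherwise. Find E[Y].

E[Y] = ∫_0^1 ∫_0^1 y × f(x,y) dx dy
= \frac{17}{30}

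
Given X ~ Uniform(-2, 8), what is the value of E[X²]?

Using the identity E[X²] = Var(X) + (E[X])²:
E[X] = 3
Var(X) = \frac{25}{3}
E[X²] = \frac{25}{3} + (3)²
= \frac{52}{3}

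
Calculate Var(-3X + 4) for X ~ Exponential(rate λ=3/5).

For X ~ Exponential(rate λ=3/5):
Var(X) = \frac{25}{9}
Var(-3X + 4) = (-3)² × Var(X) = 9 × \frac{25}{9} = 25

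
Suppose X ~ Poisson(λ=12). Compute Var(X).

For X ~ Poisson(λ=12):
Var(X) = 12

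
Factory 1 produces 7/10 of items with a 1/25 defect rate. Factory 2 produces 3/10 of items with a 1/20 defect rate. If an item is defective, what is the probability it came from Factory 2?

Using Bayes' theorem:
P(F1) = 7/10, P(D|F1) = 1/25
P(F2) = 3/10, P(D|F2) = 1/20
P(D) = P(D|F1)P(F1) + P(D|F2)P(F2)
     = \frac{43}{1000}
P(F2|D) = P(D|F2)P(F2) / P(D)
= \frac{15}{43}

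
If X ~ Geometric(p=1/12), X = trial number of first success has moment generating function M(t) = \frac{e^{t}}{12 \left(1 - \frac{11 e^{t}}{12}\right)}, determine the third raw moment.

To find E[X^3], compute M^(3)(0):
M^(1)(t) = \frac{e^{t}}{12 \left(1 - \frac{11 e^{t}}{12}\right)} + \frac{11 e^{2 t}}{144 \left(1 - \frac{11 e^{t}}{12}\right)^{2}}
M^(2)(t) = \frac{e^{t}}{12 \left(1 - \frac{11 e^{t}}{12}\right)} + \frac{11 e^{2 t}}{48 \left(1 - \frac{11 e^{t}}{12}\right)^{2}} + \frac{121 e^{3 t}}{864 \left(1 - \frac{11 e^{t}}{12}\right)^{3}}
M^(3)(t) = \frac{e^{t}}{12 \left(1 - \frac{11 e^{t}}{12}\right)} + \frac{77 e^{2 t}}{144 \left(1 - \frac{11 e^{t}}{12}\right)^{2}} + \frac{121 e^{3 t}}{144 \left(1 - \frac{11 e^{t}}{12}\right)^{3}} + \frac{1331 e^{4 t}}{3456 \left(1 - \frac{11 e^{t}}{12}\right)^{4}}
M^(3)(0) = 9516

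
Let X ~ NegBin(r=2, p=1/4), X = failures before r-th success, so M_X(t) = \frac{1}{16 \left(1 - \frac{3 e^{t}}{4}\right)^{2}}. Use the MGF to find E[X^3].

To find E[X^3], compute M^(3)(0):
M^(1)(t) = \frac{3 e^{t}}{32 \left(1 - \frac{3 e^{t}}{4}\right)^{3}}
M^(2)(t) = \frac{3 e^{t}}{32 \left(1 - \frac{3 e^{t}}{4}\right)^{3}} + \frac{27 e^{2 t}}{128 \left(1 - \frac{3 e^{t}}{4}\right)^{4}}
M^(3)(t) = \frac{3 e^{t}}{32 \left(1 - \frac{3 e^{t}}{4}\right)^{3}} + \frac{81 e^{2 t}}{128 \left(1 - \frac{3 e^{t}}{4}\right)^{4}} + \frac{81 e^{3 t}}{128 \left(1 - \frac{3 e^{t}}{4}\right)^{5}}
M^(3)(0) = 816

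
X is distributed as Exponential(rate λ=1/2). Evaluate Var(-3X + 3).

For X ~ Exponential(rate λ=1/2):
Var(X) = 4
Var(-3X + 3) = (-3)² × Var(X) = 9 × 4 = 36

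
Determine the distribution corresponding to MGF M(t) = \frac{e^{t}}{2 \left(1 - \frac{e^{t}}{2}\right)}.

The MGF M(t) = \frac{e^{t}}{2 \left(1 - \frac{e^{t}}{2}\right)} is the standard form for the Geometric distribution.
Comparing with the known MGF formula identifies: Geometric(p=1/2), X = trial number of first success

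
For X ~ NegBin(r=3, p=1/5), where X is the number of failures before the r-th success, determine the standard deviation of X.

For X ~ NegBin(r=3, p=1/5), where X is the number of failures before the r-th success:
Var(X) = 60
SD(X) = √(Var(X)) = √(60) = 2 \sqrt{15}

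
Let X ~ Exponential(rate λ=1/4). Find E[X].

For X ~ Exponential(rate λ=1/4), the expected value is:
E[X] = 4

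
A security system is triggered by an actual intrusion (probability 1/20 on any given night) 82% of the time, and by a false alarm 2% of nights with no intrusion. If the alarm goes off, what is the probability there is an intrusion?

Let D = the rare event, + = positive/flagged.
P(D) = 1/20
P(+|D) = 82/100 = 41/50
P(+|D') = 2/100 = 1/50
P(+) = P(+|D)P(D) + P(+|D')P(D')
     = \frac{41}{50} × \frac{1}{20} + \frac{1}{50} × \frac{19}{20}
     = \frac{3}{50}
P(D|+) = P(+|D)P(D)/P(+) = \frac{41}{60}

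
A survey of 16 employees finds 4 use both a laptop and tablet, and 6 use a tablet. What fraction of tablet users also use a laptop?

P(A ∩ B) = 4/16 = 1/4
P(B) = 6/16 = 3/8
P(A|B) = P(A ∩ B) / P(B) = (1/4) / (3/8) = 2/3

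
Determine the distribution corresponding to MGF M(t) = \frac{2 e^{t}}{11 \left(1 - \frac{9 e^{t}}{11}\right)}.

The MGF M(t) = \frac{2 e^{t}}{11 \left(1 - \frac{9 e^{t}}{11}\right)} is the standard form for the Geometric distribution.
Comparing with the known MGF formula identifies: Geometric(p=2/11), X = trial number of first success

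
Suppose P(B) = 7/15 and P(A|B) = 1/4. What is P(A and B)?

By definition, P(A|B) = P(A ∩ B) / P(B)
So P(A ∩ B) = P(A|B) × P(B)
= 1/4 × 7/15
= 7/60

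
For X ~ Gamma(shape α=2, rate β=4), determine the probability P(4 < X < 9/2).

P(4 < X < 9/2) = ∫_{4}^{9/2} f(x) dx
where f(x) = 16 x e^{- 4 x}
= \frac{-19 + 17 e^{2}}{e^{18}}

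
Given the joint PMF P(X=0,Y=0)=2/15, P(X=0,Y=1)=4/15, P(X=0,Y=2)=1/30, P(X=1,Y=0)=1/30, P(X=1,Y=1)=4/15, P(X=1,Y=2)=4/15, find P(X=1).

P(X=1) = P(X=1,Y=0) + P(X=1,Y=1) + P(X=1,Y=2)
= 1/30 + 4/15 + 4/15
= 17/30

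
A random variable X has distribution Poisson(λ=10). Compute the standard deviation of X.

For X ~ Poisson(λ=10):
Var(X) = 10
SD(X) = √(Var(X)) = √(10) = \sqrt{10}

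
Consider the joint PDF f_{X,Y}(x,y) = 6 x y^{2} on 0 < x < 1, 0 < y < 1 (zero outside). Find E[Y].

E[Y] = ∫_0^1 ∫_0^1 y × f(x,y) dx dy
= \frac{3}{4}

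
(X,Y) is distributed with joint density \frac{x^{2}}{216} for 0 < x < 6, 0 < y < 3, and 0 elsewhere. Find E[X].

f_X(x) = ∫_0^3 \frac{x^{2}}{216} dy = \frac{x^{2}}{72}
E[X] = ∫_0^6 x × (\frac{x^{2}}{72}) dx = \frac{9}{2}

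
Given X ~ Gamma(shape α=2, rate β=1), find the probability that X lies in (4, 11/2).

P(4 < X < 11/2) = ∫_{4}^{11/2} f(x) dx
where f(x) = x e^{- x}
= - \frac{13}{2 e^{\frac{11}{2}}} + \frac{5}{e^{4}}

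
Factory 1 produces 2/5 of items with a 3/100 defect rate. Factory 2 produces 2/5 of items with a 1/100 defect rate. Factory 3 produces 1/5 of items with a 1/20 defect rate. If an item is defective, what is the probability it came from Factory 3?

Using Bayes' theorem:
P(F1) = 2/5, P(D|F1) = 3/100
P(F2) = 2/5, P(D|F2) = 1/100
P(F3) = 1/5, P(D|F3) = 1/20
P(D) = P(D|F1)P(F1) + P(D|F2)P(F2) + P(D|F3)P(F3)
     = \frac{13}{500}
P(F3|D) = P(D|F3)P(F3) / P(D)
= \frac{5}{13}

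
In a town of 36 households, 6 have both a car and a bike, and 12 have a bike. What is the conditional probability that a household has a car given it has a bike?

P(A ∩ B) = 6/36 = 1/6
P(B) = 12/36 = 1/3
P(A|B) = P(A ∩ B) / P(B) = (1/6) / (1/3) = 1/2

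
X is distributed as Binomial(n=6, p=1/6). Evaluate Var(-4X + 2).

For X ~ Binomial(n=6, p=1/6):
Var(X) = \frac{5}{6}
Var(-4X + 2) = (-4)² × Var(X) = 16 × \frac{5}{6} = \frac{40}{3}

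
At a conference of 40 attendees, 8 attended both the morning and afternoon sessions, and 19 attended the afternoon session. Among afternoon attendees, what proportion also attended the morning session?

P(A ∩ B) = 8/40 = 1/5
P(B) = 19/40
P(A|B) = P(A ∩ B) / P(B) = (1/5) / (19/40) = 8/19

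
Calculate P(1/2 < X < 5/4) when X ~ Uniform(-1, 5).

P(1/2 < X < 5/4) = ∫_{1/2}^{5/4} f(x) dx
where f(x) = \frac{1}{6}
= \frac{1}{8}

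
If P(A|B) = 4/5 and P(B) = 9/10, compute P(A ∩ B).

By definition, P(A|B) = P(A ∩ B) / P(B)
So P(A ∩ B) = P(A|B) × P(B)
= 4/5 × 9/10
= 18/25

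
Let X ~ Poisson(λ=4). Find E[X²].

Using the identity E[X²] = Var(X) + (E[X])²:
E[X] = 4
Var(X) = 4
E[X²] = 4 + (4)²
= 20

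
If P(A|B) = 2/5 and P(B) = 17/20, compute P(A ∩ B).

By definition, P(A|B) = P(A ∩ B) / P(B)
So P(A ∩ B) = P(A|B) × P(B)
= 2/5 × 17/20
= 17/50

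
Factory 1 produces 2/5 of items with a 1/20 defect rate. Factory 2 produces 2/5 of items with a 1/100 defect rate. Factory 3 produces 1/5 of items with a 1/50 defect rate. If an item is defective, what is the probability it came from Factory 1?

Using Bayes' theorem:
P(F1) = 2/5, P(D|F1) = 1/20
P(F2) = 2/5, P(D|F2) = 1/100
P(F3) = 1/5, P(D|F3) = 1/50
P(D) = P(D|F1)P(F1) + P(D|F2)P(F2) + P(D|F3)P(F3)
     = \frac{7}{250}
P(F1|D) = P(D|F1)P(F1) / P(D)
= \frac{5}{7}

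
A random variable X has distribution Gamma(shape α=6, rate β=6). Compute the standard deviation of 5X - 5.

For X ~ Gamma(shape α=6, rate β=6):
Var(X) = \frac{1}{6}
SD(X) = √(Var(X)) = √(\frac{1}{6}) = \frac{\sqrt{6}}{6}
SD(5X - 5) = |5| × SD(X) = 5 × \frac{\sqrt{6}}{6} = \frac{5 \sqrt{6}}{6}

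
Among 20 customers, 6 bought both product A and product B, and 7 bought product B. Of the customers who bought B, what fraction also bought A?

P(A ∩ B) = 6/20 = 3/10
P(B) = 7/20
P(A|B) = P(A ∩ B) / P(B) = (3/10) / (7/20) = 6/7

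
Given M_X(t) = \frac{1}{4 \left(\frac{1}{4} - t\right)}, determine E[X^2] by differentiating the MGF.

To find E[X^2], compute M^(2)(0):
M^(1)(t) = \frac{1}{4 \left(\frac{1}{4} - t\right)^{2}}
M^(2)(t) = \frac{1}{2 \left(\frac{1}{4} - t\right)^{3}}
M^(2)(0) = 32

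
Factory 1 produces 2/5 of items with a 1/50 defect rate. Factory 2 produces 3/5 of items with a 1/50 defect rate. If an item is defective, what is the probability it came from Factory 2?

Using Bayes' theorem:
P(F1) = 2/5, P(D|F1) = 1/50
P(F2) = 3/5, P(D|F2) = 1/50
P(D) = P(D|F1)P(F1) + P(D|F2)P(F2)
     = \frac{1}{50}
P(F2|D) = P(D|F2)P(F2) / P(D)
= \frac{3}{5}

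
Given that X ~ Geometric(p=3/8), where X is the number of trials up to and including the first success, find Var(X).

For X ~ Geometric(p=3/8), where X is the number of trials up to and including the first success:
Var(X) = \frac{40}{9}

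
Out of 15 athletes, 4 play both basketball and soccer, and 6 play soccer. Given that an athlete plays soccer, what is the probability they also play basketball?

P(A ∩ B) = 4/15
P(B) = 6/15 = 2/5
P(A|B) = P(A ∩ B) / P(B) = (4/15) / (2/5) = 2/3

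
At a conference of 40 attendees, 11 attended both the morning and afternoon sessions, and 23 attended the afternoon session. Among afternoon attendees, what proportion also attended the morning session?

P(A ∩ B) = 11/40
P(B) = 23/40
P(A|B) = P(A ∩ B) / P(B) = (11/40) / (23/40) = 11/23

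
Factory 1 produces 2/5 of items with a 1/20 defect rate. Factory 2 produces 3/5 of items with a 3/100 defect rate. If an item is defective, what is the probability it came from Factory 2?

Using Bayes' theorem:
P(F1) = 2/5, P(D|F1) = 1/20
P(F2) = 3/5, P(D|F2) = 3/100
P(D) = P(D|F1)P(F1) + P(D|F2)P(F2)
     = \frac{19}{500}
P(F2|D) = P(D|F2)P(F2) / P(D)
= \frac{9}{19}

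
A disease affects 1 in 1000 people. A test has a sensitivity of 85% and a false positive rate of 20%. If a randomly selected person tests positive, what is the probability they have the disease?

Let D = the rare event, + = positive/flagged.
P(D) = 1/1000
P(+|D) = 85/100 = 17/20
P(+|D') = 20/100 = 1/5
P(+) = P(+|D)P(D) + P(+|D')P(D')
     = \frac{17}{20} × \frac{1}{1000} + \frac{1}{5} × \frac{999}{1000}
     = \frac{4013}{20000}
P(D|+) = P(+|D)P(D)/P(+) = \frac{17}{4013}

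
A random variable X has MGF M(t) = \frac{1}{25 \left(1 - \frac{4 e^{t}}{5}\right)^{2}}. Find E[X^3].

To find E[X^3], compute M^(3)(0):
M^(1)(t) = \frac{8 e^{t}}{125 \left(1 - \frac{4 e^{t}}{5}\right)^{3}}
M^(2)(t) = \frac{8 e^{t}}{125 \left(1 - \frac{4 e^{t}}{5}\right)^{3}} + \frac{96 e^{2 t}}{625 \left(1 - \frac{4 e^{t}}{5}\right)^{4}}
M^(3)(t) = \frac{8 e^{t}}{125 \left(1 - \frac{4 e^{t}}{5}\right)^{3}} + \frac{288 e^{2 t}}{625 \left(1 - \frac{4 e^{t}}{5}\right)^{4}} + \frac{1536 e^{3 t}}{3125 \left(1 - \frac{4 e^{t}}{5}\right)^{5}}
M^(3)(0) = 1832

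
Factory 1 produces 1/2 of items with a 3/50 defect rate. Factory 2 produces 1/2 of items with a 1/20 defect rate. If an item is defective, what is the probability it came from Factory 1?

Using Bayes' theorem:
P(F1) = 1/2, P(D|F1) = 3/50
P(F2) = 1/2, P(D|F2) = 1/20
P(D) = P(D|F1)P(F1) + P(D|F2)P(F2)
     = \frac{11}{200}
P(F1|D) = P(D|F1)P(F1) / P(D)
= \frac{6}{11}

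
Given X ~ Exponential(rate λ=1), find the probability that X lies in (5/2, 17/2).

P(5/2 < X < 17/2) = ∫_{5/2}^{17/2} f(x) dx
where f(x) = e^{- x}
= - \frac{1 - e^{6}}{e^{\frac{17}{2}}}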